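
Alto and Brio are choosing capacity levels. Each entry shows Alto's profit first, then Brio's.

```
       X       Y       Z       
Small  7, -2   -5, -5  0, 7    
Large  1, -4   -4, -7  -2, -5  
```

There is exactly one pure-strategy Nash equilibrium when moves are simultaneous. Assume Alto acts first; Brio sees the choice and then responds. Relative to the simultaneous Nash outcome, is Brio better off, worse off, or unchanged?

worse off

Work backward from Brio's decision.
- Small: Brio compares -2, -5, 7 and picks Z; Alto would get 0.
- Large: Brio compares -4, -7, -5 and picks X; Alto would get 1.
Alto's induced payoffs are 0, 1, so Alto commits to Large. Subgame-perfect outcome: (Large, X) with payoffs (1, -4).
Now find the simultaneous Nash equilibrium.
Alto's best replies: X→Small; Y→Large; Z→Small.
Brio's best replies: Small→Z; Large→X.
Only (Small, Z) has each player best-responding; Nash payoffs (0, 7).
Brio earns -4 sequentially versus 7 at the Nash outcome: worse off.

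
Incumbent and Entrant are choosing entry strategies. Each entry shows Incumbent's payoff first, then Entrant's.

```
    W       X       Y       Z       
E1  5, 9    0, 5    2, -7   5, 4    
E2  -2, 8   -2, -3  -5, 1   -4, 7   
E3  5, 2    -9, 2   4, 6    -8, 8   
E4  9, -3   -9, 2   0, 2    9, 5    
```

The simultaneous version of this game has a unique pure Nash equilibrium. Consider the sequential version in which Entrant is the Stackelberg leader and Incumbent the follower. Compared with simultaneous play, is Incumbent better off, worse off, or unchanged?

worse off

Work backward from Incumbent's decision.
- W: Incumbent compares 5, -2, 5, 9 and picks E4; Entrant would get -3.
- X: Incumbent compares 0, -2, -9, -9 and picks E1; Entrant would get 5.
- Y: Incumbent compares 2, -5, 4, 0 and picks E3; Entrant would get 6.
- Z: Incumbent compares 5, -4, -8, 9 and picks E4; Entrant would get 5.
Entrant's induced payoffs are -3, 5, 6, 5, so Entrant commits to Y. Subgame-perfect outcome: (E3, Y) with payoffs (4, 6).
Under simultaneous play:
Incumbent's best replies: W→E4; X→E1; Y→E3; Z→E4.
Entrant's best replies: E1→W; E2→W; E3→Z; E4→Z.
Only (E4, Z) has each player best-responding; Nash payoffs (9, 5).
Incumbent earns 4 sequentially versus 9 at the Nash outcome: worse off.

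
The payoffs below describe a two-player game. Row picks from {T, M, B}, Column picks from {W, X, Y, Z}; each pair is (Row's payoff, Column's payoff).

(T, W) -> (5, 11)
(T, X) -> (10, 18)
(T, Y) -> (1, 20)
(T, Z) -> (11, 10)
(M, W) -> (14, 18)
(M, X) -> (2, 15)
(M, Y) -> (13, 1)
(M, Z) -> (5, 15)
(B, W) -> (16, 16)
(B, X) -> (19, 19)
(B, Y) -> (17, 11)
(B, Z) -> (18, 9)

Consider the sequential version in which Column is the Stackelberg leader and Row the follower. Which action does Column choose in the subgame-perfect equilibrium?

X

Row best-responds to each possible Column move:
- W: BR = B, leader payoff 16.
- X: BR = B, leader payoff 19.
- Y: BR = B, leader payoff 11.
- Z: BR = B, leader payoff 9.
Column's induced payoffs are 16, 19, 11, 9, so Column commits to X. Subgame-perfect outcome: (B, X) with payoffs (19, 19).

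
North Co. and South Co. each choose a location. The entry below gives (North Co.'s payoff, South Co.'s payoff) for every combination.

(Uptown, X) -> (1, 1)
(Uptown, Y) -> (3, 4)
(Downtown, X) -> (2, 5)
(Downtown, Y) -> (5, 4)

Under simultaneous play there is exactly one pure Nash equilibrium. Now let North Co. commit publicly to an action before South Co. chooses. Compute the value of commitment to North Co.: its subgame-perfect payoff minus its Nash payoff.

Work backward from South Co.'s decision.
- Uptown: South Co. compares 1, 4 and picks Y; North Co. would get 3.
- Downtown: South Co. compares 5, 4 and picks X; North Co. would get 2.
Maximizing over 3, 2, North Co. chooses Uptown. Subgame-perfect outcome: (Uptown, Y) with payoffs (3, 4).
Now find the simultaneous Nash equilibrium.
North Co.'s best replies: X→Downtown; Y→Downtown.
South Co.'s best replies: Uptown→Y; Downtown→X.
The unique mutual best reply is (Downtown, X), giving (2, 5).
North Co.'s commitment gain: 3 − 2 = 1.

1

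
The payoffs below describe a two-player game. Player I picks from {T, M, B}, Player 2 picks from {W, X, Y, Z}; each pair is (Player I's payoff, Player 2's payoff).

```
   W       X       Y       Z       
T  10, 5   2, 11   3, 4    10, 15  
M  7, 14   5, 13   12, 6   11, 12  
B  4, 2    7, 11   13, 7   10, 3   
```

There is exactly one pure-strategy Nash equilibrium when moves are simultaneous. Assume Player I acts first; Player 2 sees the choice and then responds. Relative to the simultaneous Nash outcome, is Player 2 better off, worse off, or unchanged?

Player 2 best-responds to each possible Player I move:
- T: BR = Z, leader payoff 10.
- M: BR = W, leader payoff 7.
- B: BR = X, leader payoff 7.
Among 10, 7, 7, the best is 10 at T. Subgame-perfect outcome: (T, Z) with payoffs (10, 15).
Now find the simultaneous Nash equilibrium.
Player I's best replies: W→T; X→B; Y→B; Z→M.
Player 2's best replies: T→Z; M→W; B→X.
Only (B, X) has each player best-responding; Nash payoffs (7, 11).
Player 2 earns 15 sequentially versus 11 at the Nash outcome: better off.

better off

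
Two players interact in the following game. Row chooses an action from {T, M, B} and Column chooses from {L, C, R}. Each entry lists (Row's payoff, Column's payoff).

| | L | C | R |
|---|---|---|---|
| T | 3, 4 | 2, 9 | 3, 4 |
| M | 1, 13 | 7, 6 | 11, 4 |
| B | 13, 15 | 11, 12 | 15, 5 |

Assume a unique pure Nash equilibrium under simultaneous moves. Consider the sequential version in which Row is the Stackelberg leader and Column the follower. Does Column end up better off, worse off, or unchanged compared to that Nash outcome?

unchanged

Column best-responds to each possible Row move:
- T: BR = C, leader payoff 2.
- M: BR = L, leader payoff 1.
- B: BR = L, leader payoff 13.
Row's induced payoffs are 2, 1, 13, so Row commits to B. Subgame-perfect outcome: (B, L) with payoffs (13, 15).
Now find the simultaneous Nash equilibrium.
Row's best replies: L→B; C→B; R→B.
Column's best replies: T→C; M→L; B→L.
The unique mutual best reply is (B, L), giving (13, 15).
Column earns 15 sequentially versus 15 at the Nash outcome: unchanged.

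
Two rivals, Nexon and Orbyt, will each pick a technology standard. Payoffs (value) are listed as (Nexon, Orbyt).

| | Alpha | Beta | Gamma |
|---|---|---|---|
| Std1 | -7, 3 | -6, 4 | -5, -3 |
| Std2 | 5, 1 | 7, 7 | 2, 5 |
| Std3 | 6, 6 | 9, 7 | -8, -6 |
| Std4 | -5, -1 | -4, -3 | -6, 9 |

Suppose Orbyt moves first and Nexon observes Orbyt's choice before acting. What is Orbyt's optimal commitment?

Beta

Backward induction with Orbyt moving first.
- Alpha: Nexon compares -7, 5, 6, -5 and picks Std3; Orbyt would get 6.
- Beta: Nexon compares -6, 7, 9, -4 and picks Std3; Orbyt would get 7.
- Gamma: Nexon compares -5, 2, -8, -6 and picks Std2; Orbyt would get 5.
Maximizing over 6, 7, 5, Orbyt chooses Beta. Subgame-perfect outcome: (Std3, Beta) with payoffs (9, 7).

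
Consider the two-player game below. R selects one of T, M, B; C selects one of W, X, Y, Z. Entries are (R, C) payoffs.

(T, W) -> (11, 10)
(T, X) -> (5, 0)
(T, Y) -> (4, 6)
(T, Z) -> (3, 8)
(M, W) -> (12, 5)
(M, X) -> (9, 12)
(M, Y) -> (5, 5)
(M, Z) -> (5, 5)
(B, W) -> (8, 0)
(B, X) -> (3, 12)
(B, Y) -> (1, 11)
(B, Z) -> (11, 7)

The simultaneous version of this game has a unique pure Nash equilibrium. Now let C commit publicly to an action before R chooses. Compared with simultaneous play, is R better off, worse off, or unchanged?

unchanged

R best-responds to each possible C move:
- W → R plays M (best of 11, 12, 8); C gets 5.
- X → R plays M (best of 5, 9, 3); C gets 12.
- Y → R plays M (best of 4, 5, 1); C gets 5.
- Z → R plays B (best of 3, 5, 11); C gets 7.
Maximizing over 5, 12, 5, 7, C chooses X. Subgame-perfect outcome: (M, X) with payoffs (9, 12).
Now find the simultaneous Nash equilibrium.
R's best replies: W→M; X→M; Y→M; Z→B.
C's best replies: T→W; M→X; B→X.
Only (M, X) has each player best-responding; Nash payoffs (9, 12).
R earns 9 sequentially versus 9 at the Nash outcome: unchanged.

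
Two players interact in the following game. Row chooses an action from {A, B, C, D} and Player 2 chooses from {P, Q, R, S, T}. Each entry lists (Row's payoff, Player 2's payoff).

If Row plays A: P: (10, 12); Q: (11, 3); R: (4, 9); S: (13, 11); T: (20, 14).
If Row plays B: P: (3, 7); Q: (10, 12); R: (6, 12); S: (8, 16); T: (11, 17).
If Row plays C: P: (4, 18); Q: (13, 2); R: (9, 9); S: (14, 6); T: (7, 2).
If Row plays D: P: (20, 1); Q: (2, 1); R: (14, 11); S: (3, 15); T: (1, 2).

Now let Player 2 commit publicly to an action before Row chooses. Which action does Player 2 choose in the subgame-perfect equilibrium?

Solve by backward induction (Player 2 leads).
- P: BR = D, leader payoff 1.
- Q: BR = C, leader payoff 2.
- R: BR = D, leader payoff 11.
- S: BR = C, leader payoff 6.
- T: BR = A, leader payoff 14.
Player 2's induced payoffs are 1, 2, 11, 6, 14, so Player 2 commits to T. Subgame-perfect outcome: (A, T) with payoffs (20, 14).

T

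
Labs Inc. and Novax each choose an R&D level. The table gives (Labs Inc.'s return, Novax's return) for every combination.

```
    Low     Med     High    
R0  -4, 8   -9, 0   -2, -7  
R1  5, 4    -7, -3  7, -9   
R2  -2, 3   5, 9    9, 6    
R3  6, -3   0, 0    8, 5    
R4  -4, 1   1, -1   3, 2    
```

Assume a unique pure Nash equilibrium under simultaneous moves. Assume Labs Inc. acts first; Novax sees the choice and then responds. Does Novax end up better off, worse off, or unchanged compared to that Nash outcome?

Novax best-responds to each possible Labs Inc. move:
- R0: BR = Low, leader payoff -4.
- R1: BR = Low, leader payoff 5.
- R2: BR = Med, leader payoff 5.
- R3: BR = High, leader payoff 8.
- R4: BR = High, leader payoff 3.
Among -4, 5, 5, 8, 3, the best is 8 at R3. Subgame-perfect outcome: (R3, High) with payoffs (8, 5).
Now find the simultaneous Nash equilibrium.
Labs Inc.'s best replies: Low→R3; Med→R2; High→R2.
Novax's best replies: R0→Low; R1→Low; R2→Med; R3→High; R4→High.
Only (R2, Med) has each player best-responding; Nash payoffs (5, 9).
Novax earns 5 sequentially versus 9 at the Nash outcome: worse off.

worse off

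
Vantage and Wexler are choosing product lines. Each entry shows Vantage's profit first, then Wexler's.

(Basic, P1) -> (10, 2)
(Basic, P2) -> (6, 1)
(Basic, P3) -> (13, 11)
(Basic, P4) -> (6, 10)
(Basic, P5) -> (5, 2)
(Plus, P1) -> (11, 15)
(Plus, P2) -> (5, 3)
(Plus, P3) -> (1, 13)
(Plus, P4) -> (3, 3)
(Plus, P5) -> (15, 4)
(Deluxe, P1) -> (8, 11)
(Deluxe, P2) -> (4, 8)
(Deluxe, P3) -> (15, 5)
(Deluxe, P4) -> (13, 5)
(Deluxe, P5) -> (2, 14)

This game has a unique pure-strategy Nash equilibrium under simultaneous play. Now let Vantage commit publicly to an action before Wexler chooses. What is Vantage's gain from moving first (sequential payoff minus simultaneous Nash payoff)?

Work backward from Wexler's decision.
- Basic: BR = P3, leader payoff 13.
- Plus: BR = P1, leader payoff 11.
- Deluxe: BR = P5, leader payoff 2.
Maximizing over 13, 11, 2, Vantage chooses Basic. Subgame-perfect outcome: (Basic, P3) with payoffs (13, 11).
Under simultaneous play:
Vantage's best replies: P1→Plus; P2→Basic; P3→Deluxe; P4→Deluxe; P5→Plus.
Wexler's best replies: Basic→P3; Plus→P1; Deluxe→P5.
The unique mutual best reply is (Plus, P1), giving (11, 15).
Vantage's commitment gain: 13 − 11 = 2.

2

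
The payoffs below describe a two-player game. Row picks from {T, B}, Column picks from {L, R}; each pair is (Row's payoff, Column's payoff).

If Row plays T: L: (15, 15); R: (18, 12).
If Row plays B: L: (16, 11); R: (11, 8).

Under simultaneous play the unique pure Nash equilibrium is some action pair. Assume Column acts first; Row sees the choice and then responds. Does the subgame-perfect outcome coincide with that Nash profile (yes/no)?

Work backward from Row's decision.
- L: BR = B, leader payoff 11.
- R: BR = T, leader payoff 12.
Maximizing over 11, 12, Column chooses R. Subgame-perfect outcome: (T, R) with payoffs (18, 12).
Under simultaneous play:
Row's best replies: L→B; R→T.
Column's best replies: T→L; B→L.
Only (B, L) has each player best-responding; Nash payoffs (16, 11).
Sequential outcome (T, R) differs from the Nash profile (B, L).

no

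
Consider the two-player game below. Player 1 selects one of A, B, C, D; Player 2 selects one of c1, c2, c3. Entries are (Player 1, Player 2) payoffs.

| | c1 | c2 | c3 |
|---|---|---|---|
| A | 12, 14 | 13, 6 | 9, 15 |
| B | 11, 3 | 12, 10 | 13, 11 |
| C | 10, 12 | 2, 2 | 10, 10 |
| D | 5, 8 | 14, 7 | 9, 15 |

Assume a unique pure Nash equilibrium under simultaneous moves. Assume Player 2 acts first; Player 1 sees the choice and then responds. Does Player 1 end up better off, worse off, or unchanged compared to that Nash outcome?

Work backward from Player 1's decision.
- c1: BR = A, leader payoff 14.
- c2: BR = D, leader payoff 7.
- c3: BR = B, leader payoff 11.
Among 14, 7, 11, the best is 14 at c1. Subgame-perfect outcome: (A, c1) with payoffs (12, 14).
For the simultaneous game, intersect best replies.
Player 1's best replies: c1→A; c2→D; c3→B.
Player 2's best replies: A→c3; B→c3; C→c1; D→c3.
Only (B, c3) has each player best-responding; Nash payoffs (13, 11).
Player 1 earns 12 sequentially versus 13 at the Nash outcome: worse off.

worse off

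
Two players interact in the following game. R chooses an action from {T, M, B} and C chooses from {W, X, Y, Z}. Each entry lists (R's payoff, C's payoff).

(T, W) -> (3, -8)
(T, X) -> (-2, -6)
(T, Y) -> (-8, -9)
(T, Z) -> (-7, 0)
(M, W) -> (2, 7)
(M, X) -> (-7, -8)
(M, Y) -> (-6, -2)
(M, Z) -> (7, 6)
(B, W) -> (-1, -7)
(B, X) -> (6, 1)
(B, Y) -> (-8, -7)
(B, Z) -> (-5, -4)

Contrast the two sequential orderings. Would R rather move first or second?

If R leads: C's best replies are T→Z, M→W, B→X; R's induced payoffs -7, 2, 6; outcome (B, X), payoffs (6, 1).
If C leads: R's best replies are W→T, X→B, Y→M, Z→M; C's induced payoffs -8, 1, -2, 6; outcome (M, Z), payoffs (7, 6).
R gets 6 moving first and 7 moving second, so R prefers to move second.

second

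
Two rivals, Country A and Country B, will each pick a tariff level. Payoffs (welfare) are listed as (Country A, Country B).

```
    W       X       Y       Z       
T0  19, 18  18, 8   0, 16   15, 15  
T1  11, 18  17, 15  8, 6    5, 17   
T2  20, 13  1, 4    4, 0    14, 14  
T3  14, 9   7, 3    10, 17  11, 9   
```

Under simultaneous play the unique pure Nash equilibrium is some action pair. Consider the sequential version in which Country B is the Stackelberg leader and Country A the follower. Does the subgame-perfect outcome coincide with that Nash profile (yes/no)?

yes

Work backward from Country A's decision.
- W: Country A compares 19, 11, 20, 14 and picks T2; Country B would get 13.
- X: Country A compares 18, 17, 1, 7 and picks T0; Country B would get 8.
- Y: Country A compares 0, 8, 4, 10 and picks T3; Country B would get 17.
- Z: Country A compares 15, 5, 14, 11 and picks T0; Country B would get 15.
Maximizing over 13, 8, 17, 15, Country B chooses Y. Subgame-perfect outcome: (T3, Y) with payoffs (10, 17).
For the simultaneous game, intersect best replies.
Country A's best replies: W→T2; X→T0; Y→T3; Z→T0.
Country B's best replies: T0→W; T1→W; T2→Z; T3→Y.
The unique mutual best reply is (T3, Y), giving (10, 17).
Sequential outcome (T3, Y) coincides with the Nash profile (T3, Y).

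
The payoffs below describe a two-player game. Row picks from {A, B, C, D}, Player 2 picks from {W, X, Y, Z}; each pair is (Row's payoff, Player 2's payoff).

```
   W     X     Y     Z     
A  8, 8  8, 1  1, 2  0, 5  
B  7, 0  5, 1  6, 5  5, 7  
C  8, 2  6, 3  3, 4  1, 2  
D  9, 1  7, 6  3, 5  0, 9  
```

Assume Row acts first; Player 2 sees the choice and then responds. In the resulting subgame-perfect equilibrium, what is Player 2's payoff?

Backward induction with Row moving first.
- A: BR = W, leader payoff 8.
- B: BR = Z, leader payoff 5.
- C: BR = Y, leader payoff 3.
- D: BR = Z, leader payoff 0.
Row's induced payoffs are 8, 5, 3, 0, so Row commits to A. Subgame-perfect outcome: (A, W) with payoffs (8, 8).

8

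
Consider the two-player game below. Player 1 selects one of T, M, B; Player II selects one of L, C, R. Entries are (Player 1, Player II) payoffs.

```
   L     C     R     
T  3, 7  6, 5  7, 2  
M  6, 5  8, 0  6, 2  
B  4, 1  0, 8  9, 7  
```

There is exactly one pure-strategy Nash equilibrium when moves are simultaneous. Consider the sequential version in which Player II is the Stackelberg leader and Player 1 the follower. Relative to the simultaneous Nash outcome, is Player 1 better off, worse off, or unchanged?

better off

Work backward from Player 1's decision.
- L: BR = M, leader payoff 5.
- C: BR = M, leader payoff 0.
- R: BR = B, leader payoff 7.
Maximizing over 5, 0, 7, Player II chooses R. Subgame-perfect outcome: (B, R) with payoffs (9, 7).
Under simultaneous play:
Player 1's best replies: L→M; C→M; R→B.
Player II's best replies: T→L; M→L; B→C.
The unique mutual best reply is (M, L), giving (6, 5).
Player 1 earns 9 sequentially versus 6 at the Nash outcome: better off.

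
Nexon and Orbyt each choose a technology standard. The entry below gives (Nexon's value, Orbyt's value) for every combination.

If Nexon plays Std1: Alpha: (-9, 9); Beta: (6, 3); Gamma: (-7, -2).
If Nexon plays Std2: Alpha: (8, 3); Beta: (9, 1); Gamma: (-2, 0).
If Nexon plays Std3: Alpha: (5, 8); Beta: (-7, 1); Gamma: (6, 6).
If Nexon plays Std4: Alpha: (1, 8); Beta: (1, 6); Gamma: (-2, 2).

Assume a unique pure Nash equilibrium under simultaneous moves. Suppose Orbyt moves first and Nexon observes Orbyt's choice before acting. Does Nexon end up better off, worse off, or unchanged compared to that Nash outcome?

worse off

Nexon best-responds to each possible Orbyt move:
- Alpha: Nexon compares -9, 8, 5, 1 and picks Std2; Orbyt would get 3.
- Beta: Nexon compares 6, 9, -7, 1 and picks Std2; Orbyt would get 1.
- Gamma: Nexon compares -7, -2, 6, -2 and picks Std3; Orbyt would get 6.
Among 3, 1, 6, the best is 6 at Gamma. Subgame-perfect outcome: (Std3, Gamma) with payoffs (6, 6).
Under simultaneous play:
Nexon's best replies: Alpha→Std2; Beta→Std2; Gamma→Std3.
Orbyt's best replies: Std1→Alpha; Std2→Alpha; Std3→Alpha; Std4→Alpha.
Only (Std2, Alpha) has each player best-responding; Nash payoffs (8, 3).
Nexon earns 6 sequentially versus 8 at the Nash outcome: worse off.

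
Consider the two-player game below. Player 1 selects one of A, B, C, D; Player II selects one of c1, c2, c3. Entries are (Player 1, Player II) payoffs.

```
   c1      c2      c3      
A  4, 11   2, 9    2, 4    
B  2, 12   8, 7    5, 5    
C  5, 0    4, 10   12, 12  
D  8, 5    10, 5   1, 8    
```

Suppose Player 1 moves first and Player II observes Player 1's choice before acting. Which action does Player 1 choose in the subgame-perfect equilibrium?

C

Work backward from Player II's decision.
- A: Player II compares 11, 9, 4 and picks c1; Player 1 would get 4.
- B: Player II compares 12, 7, 5 and picks c1; Player 1 would get 2.
- C: Player II compares 0, 10, 12 and picks c3; Player 1 would get 12.
- D: Player II compares 5, 5, 8 and picks c3; Player 1 would get 1.
Among 4, 2, 12, 1, the best is 12 at C. Subgame-perfect outcome: (C, c3) with payoffs (12, 12).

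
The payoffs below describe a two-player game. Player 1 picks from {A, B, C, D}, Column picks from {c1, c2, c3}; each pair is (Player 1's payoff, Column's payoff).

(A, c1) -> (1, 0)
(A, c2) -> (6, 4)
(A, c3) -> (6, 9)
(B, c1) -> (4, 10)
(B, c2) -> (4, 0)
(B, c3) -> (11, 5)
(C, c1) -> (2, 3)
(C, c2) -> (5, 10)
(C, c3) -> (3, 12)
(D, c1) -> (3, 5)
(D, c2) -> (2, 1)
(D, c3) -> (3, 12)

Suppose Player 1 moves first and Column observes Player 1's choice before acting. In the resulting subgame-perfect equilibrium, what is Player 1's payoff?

Work backward from Column's decision.
- A: BR = c3, leader payoff 6.
- B: BR = c1, leader payoff 4.
- C: BR = c3, leader payoff 3.
- D: BR = c3, leader payoff 3.
Player 1's induced payoffs are 6, 4, 3, 3, so Player 1 commits to A. Subgame-perfect outcome: (A, c3) with payoffs (6, 9).

6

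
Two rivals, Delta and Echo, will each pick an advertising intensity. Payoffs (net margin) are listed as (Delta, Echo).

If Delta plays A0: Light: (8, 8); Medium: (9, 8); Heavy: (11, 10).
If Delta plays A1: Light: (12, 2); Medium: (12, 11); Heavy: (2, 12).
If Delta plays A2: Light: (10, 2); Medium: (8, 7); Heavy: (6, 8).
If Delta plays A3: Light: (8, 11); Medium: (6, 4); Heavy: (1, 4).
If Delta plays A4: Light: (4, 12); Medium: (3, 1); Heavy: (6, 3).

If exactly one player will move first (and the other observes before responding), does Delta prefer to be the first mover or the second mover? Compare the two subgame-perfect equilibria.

If Delta leads: Echo's best replies are A0→Heavy, A1→Heavy, A2→Heavy, A3→Light, A4→Light; Delta's induced payoffs 11, 2, 6, 8, 4; outcome (A0, Heavy), payoffs (11, 10).
If Echo leads: Delta's best replies are Light→A1, Medium→A1, Heavy→A0; Echo's induced payoffs 2, 11, 10; outcome (A1, Medium), payoffs (12, 11).
Delta gets 11 moving first and 12 moving second, so Delta prefers to move second.

second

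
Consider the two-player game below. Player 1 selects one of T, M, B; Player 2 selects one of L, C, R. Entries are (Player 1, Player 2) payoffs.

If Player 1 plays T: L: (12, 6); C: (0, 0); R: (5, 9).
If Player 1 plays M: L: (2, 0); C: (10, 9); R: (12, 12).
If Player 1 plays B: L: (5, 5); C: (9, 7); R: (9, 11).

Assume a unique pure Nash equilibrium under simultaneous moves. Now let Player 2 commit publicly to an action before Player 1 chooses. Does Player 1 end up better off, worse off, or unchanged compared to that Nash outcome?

Backward induction with Player 2 moving first.
- L: Player 1 compares 12, 2, 5 and picks T; Player 2 would get 6.
- C: Player 1 compares 0, 10, 9 and picks M; Player 2 would get 9.
- R: Player 1 compares 5, 12, 9 and picks M; Player 2 would get 12.
Among 6, 9, 12, the best is 12 at R. Subgame-perfect outcome: (M, R) with payoffs (12, 12).
For the simultaneous game, intersect best replies.
Player 1's best replies: L→T; C→M; R→M.
Player 2's best replies: T→R; M→R; B→R.
Only (M, R) has each player best-responding; Nash payoffs (12, 12).
Player 1 earns 12 sequentially versus 12 at the Nash outcome: unchanged.

unchanged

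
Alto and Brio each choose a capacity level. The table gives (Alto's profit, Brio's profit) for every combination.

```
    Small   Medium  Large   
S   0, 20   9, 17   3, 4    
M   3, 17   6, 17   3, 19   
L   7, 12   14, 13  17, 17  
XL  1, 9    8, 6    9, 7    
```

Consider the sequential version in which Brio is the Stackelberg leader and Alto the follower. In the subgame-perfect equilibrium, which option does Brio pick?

Large

Backward induction with Brio moving first.
- Small → Alto plays L (best of 0, 3, 7, 1); Brio gets 12.
- Medium → Alto plays L (best of 9, 6, 14, 8); Brio gets 13.
- Large → Alto plays L (best of 3, 3, 17, 9); Brio gets 17.
Among 12, 13, 17, the best is 17 at Large. Subgame-perfect outcome: (L, Large) with payoffs (17, 17).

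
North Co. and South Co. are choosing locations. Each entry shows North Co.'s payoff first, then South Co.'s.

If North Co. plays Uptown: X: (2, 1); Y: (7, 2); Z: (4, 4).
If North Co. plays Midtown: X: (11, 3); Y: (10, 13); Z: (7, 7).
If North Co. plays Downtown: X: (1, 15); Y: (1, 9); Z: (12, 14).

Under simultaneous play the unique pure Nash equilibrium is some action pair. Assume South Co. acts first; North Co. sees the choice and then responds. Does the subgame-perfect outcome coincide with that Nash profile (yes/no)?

Work backward from North Co.'s decision.
- X → North Co. plays Midtown (best of 2, 11, 1); South Co. gets 3.
- Y → North Co. plays Midtown (best of 7, 10, 1); South Co. gets 13.
- Z → North Co. plays Downtown (best of 4, 7, 12); South Co. gets 14.
Maximizing over 3, 13, 14, South Co. chooses Z. Subgame-perfect outcome: (Downtown, Z) with payoffs (12, 14).
For the simultaneous game, intersect best replies.
North Co.'s best replies: X→Midtown; Y→Midtown; Z→Downtown.
South Co.'s best replies: Uptown→Z; Midtown→Y; Downtown→X.
The unique mutual best reply is (Midtown, Y), giving (10, 13).
Sequential outcome (Downtown, Z) differs from the Nash profile (Midtown, Y).

no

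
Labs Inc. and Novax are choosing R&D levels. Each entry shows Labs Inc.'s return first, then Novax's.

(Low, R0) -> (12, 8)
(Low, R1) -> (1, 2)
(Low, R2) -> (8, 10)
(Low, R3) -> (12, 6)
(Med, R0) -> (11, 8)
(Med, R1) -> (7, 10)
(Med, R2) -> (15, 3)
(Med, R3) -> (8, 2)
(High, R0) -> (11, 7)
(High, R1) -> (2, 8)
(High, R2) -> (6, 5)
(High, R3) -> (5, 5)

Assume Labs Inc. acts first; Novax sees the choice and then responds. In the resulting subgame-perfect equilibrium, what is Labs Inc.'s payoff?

Work backward from Novax's decision.
- Low → Novax plays R2 (best of 8, 2, 10, 6); Labs Inc. gets 8.
- Med → Novax plays R1 (best of 8, 10, 3, 2); Labs Inc. gets 7.
- High → Novax plays R1 (best of 7, 8, 5, 5); Labs Inc. gets 2.
Maximizing over 8, 7, 2, Labs Inc. chooses Low. Subgame-perfect outcome: (Low, R2) with payoffs (8, 10).

8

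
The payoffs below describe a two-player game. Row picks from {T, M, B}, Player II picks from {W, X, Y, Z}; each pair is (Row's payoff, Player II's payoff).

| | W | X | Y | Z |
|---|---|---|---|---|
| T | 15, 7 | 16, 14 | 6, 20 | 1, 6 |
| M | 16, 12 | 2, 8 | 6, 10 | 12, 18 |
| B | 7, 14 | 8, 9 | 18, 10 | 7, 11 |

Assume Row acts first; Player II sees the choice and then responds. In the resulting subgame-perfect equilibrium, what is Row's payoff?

Player II best-responds to each possible Row move:
- T → Player II plays Y (best of 7, 14, 20, 6); Row gets 6.
- M → Player II plays Z (best of 12, 8, 10, 18); Row gets 12.
- B → Player II plays W (best of 14, 9, 10, 11); Row gets 7.
Maximizing over 6, 12, 7, Row chooses M. Subgame-perfect outcome: (M, Z) with payoffs (12, 18).

12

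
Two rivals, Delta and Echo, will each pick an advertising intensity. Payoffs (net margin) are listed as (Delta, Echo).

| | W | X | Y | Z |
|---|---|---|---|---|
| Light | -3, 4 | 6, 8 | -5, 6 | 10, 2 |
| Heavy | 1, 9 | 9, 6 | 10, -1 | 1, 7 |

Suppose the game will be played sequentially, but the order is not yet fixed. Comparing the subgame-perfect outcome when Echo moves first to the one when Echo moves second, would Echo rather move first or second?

If Delta leads: Echo's best replies are Light→X, Heavy→W; Delta's induced payoffs 6, 1; outcome (Light, X), payoffs (6, 8).
If Echo leads: Delta's best replies are W→Heavy, X→Heavy, Y→Heavy, Z→Light; Echo's induced payoffs 9, 6, -1, 2; outcome (Heavy, W), payoffs (1, 9).
Echo gets 9 moving first and 8 moving second, so Echo prefers to move first.

first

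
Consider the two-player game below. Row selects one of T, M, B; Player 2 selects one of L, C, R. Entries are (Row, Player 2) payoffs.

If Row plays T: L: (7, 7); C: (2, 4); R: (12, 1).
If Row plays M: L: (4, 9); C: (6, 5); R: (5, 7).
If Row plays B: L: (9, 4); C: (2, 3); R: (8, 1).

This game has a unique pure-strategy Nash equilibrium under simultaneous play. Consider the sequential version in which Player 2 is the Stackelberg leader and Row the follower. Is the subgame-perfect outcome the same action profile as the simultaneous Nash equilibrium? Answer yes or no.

Backward induction with Player 2 moving first.
- L: Row compares 7, 4, 9 and picks B; Player 2 would get 4.
- C: Row compares 2, 6, 2 and picks M; Player 2 would get 5.
- R: Row compares 12, 5, 8 and picks T; Player 2 would get 1.
Maximizing over 4, 5, 1, Player 2 chooses C. Subgame-perfect outcome: (M, C) with payoffs (6, 5).
Now find the simultaneous Nash equilibrium.
Row's best replies: L→B; C→M; R→T.
Player 2's best replies: T→L; M→L; B→L.
Only (B, L) has each player best-responding; Nash payoffs (9, 4).
Sequential outcome (M, C) differs from the Nash profile (B, L).

no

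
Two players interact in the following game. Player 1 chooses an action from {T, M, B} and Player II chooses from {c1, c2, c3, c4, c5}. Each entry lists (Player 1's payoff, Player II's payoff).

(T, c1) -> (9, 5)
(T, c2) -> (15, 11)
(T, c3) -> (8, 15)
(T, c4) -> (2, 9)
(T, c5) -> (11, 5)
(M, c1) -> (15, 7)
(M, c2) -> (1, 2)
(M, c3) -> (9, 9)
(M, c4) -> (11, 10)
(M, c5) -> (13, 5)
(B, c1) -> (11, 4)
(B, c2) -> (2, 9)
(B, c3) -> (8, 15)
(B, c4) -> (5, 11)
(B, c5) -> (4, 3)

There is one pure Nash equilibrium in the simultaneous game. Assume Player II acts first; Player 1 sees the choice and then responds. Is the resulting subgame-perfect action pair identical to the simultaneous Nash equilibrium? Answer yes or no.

Work backward from Player 1's decision.
- c1: BR = M, leader payoff 7.
- c2: BR = T, leader payoff 11.
- c3: BR = M, leader payoff 9.
- c4: BR = M, leader payoff 10.
- c5: BR = M, leader payoff 5.
Player II's induced payoffs are 7, 11, 9, 10, 5, so Player II commits to c2. Subgame-perfect outcome: (T, c2) with payoffs (15, 11).
Now find the simultaneous Nash equilibrium.
Player 1's best replies: c1→M; c2→T; c3→M; c4→M; c5→M.
Player II's best replies: T→c3; M→c4; B→c3.
The unique mutual best reply is (M, c4), giving (11, 10).
Sequential outcome (T, c2) differs from the Nash profile (M, c4).

no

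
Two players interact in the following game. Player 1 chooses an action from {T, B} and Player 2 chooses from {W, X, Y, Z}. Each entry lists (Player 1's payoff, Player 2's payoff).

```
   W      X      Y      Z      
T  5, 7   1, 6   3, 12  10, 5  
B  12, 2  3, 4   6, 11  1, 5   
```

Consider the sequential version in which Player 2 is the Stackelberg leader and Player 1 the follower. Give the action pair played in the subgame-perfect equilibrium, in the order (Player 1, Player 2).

Solve by backward induction (Player 2 leads).
- W → Player 1 plays B (best of 5, 12); Player 2 gets 2.
- X → Player 1 plays B (best of 1, 3); Player 2 gets 4.
- Y → Player 1 plays B (best of 3, 6); Player 2 gets 11.
- Z → Player 1 plays T (best of 10, 1); Player 2 gets 5.
Player 2's induced payoffs are 2, 4, 11, 5, so Player 2 commits to Y. Subgame-perfect outcome: (B, Y) with payoffs (6, 11).

(B, Y)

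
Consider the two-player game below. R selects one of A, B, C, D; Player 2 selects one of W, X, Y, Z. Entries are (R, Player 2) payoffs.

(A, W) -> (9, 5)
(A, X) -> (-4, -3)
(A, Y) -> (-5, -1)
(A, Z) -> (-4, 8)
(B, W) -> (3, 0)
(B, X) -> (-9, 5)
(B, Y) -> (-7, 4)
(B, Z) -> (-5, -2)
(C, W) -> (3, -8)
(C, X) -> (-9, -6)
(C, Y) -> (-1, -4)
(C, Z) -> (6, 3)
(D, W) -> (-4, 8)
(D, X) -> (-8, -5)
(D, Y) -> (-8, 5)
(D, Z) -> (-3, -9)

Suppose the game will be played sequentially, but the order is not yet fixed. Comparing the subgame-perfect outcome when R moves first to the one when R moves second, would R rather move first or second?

second

If R leads: Player 2's best replies are A→Z, B→X, C→Z, D→W; R's induced payoffs -4, -9, 6, -4; outcome (C, Z), payoffs (6, 3).
If Player 2 leads: R's best replies are W→A, X→A, Y→C, Z→C; Player 2's induced payoffs 5, -3, -4, 3; outcome (A, W), payoffs (9, 5).
R gets 6 moving first and 9 moving second, so R prefers to move second.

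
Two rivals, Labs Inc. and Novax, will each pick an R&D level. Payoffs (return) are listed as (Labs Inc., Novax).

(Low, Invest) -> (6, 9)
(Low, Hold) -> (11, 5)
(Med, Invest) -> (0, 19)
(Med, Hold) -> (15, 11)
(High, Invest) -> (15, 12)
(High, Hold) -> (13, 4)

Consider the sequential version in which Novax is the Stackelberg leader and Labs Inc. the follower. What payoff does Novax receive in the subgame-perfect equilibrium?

Work backward from Labs Inc.'s decision.
- Invest: BR = High, leader payoff 12.
- Hold: BR = Med, leader payoff 11.
Among 12, 11, the best is 12 at Invest. Subgame-perfect outcome: (High, Invest) with payoffs (15, 12).

12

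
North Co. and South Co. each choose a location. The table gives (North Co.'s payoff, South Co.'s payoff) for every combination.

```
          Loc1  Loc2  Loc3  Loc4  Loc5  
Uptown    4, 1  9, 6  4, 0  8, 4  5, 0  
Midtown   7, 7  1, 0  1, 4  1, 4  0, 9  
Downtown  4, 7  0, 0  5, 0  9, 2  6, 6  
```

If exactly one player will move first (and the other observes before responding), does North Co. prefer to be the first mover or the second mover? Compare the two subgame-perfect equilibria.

If North Co. leads: South Co.'s best replies are Uptown→Loc2, Midtown→Loc5, Downtown→Loc1; North Co.'s induced payoffs 9, 0, 4; outcome (Uptown, Loc2), payoffs (9, 6).
If South Co. leads: North Co.'s best replies are Loc1→Midtown, Loc2→Uptown, Loc3→Downtown, Loc4→Downtown, Loc5→Downtown; South Co.'s induced payoffs 7, 6, 0, 2, 6; outcome (Midtown, Loc1), payoffs (7, 7).
North Co. gets 9 moving first and 7 moving second, so North Co. prefers to move first.

first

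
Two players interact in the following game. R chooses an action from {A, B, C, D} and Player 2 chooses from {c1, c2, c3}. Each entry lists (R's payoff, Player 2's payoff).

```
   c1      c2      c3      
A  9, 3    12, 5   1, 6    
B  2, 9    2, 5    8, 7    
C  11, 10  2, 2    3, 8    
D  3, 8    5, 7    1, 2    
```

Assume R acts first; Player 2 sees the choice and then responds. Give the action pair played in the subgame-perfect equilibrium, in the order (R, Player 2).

Player 2 best-responds to each possible R move:
- A → Player 2 plays c3 (best of 3, 5, 6); R gets 1.
- B → Player 2 plays c1 (best of 9, 5, 7); R gets 2.
- C → Player 2 plays c1 (best of 10, 2, 8); R gets 11.
- D → Player 2 plays c1 (best of 8, 7, 2); R gets 3.
Maximizing over 1, 2, 11, 3, R chooses C. Subgame-perfect outcome: (C, c1) with payoffs (11, 10).

(C, c1)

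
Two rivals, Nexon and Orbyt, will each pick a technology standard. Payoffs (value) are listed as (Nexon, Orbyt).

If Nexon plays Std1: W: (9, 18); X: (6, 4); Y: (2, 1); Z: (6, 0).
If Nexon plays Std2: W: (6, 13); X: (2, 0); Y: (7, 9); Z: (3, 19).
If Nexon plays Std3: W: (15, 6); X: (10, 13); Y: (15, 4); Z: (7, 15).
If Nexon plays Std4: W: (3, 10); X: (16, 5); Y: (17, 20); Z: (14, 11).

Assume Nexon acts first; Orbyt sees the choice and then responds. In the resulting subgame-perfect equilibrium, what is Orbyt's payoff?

20

Orbyt best-responds to each possible Nexon move:
- Std1: BR = W, leader payoff 9.
- Std2: BR = Z, leader payoff 3.
- Std3: BR = Z, leader payoff 7.
- Std4: BR = Y, leader payoff 17.
Among 9, 3, 7, 17, the best is 17 at Std4. Subgame-perfect outcome: (Std4, Y) with payoffs (17, 20).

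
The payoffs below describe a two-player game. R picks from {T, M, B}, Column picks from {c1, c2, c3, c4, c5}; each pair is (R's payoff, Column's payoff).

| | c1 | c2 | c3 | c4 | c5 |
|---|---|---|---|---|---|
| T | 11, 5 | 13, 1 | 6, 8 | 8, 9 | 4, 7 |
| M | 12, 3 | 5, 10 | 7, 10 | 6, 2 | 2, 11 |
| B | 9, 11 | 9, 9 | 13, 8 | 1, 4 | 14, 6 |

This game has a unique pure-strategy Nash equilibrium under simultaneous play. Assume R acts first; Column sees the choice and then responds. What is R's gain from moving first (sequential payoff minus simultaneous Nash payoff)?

Backward induction with R moving first.
- T → Column plays c4 (best of 5, 1, 8, 9, 7); R gets 8.
- M → Column plays c5 (best of 3, 10, 10, 2, 11); R gets 2.
- B → Column plays c1 (best of 11, 9, 8, 4, 6); R gets 9.
Among 8, 2, 9, the best is 9 at B. Subgame-perfect outcome: (B, c1) with payoffs (9, 11).
Now find the simultaneous Nash equilibrium.
R's best replies: c1→M; c2→T; c3→B; c4→T; c5→B.
Column's best replies: T→c4; M→c5; B→c1.
The unique mutual best reply is (T, c4), giving (8, 9).
R's commitment gain: 9 − 8 = 1.

1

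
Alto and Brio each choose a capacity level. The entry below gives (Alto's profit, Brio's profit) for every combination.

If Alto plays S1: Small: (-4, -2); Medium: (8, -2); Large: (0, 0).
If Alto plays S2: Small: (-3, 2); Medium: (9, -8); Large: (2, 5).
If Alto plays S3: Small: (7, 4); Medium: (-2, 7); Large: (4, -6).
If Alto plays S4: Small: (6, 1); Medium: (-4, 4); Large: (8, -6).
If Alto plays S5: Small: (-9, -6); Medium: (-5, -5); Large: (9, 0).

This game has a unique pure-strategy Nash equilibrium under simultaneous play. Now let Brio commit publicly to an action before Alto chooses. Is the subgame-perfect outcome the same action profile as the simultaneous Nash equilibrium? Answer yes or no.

no

Alto best-responds to each possible Brio move:
- Small → Alto plays S3 (best of -4, -3, 7, 6, -9); Brio gets 4.
- Medium → Alto plays S2 (best of 8, 9, -2, -4, -5); Brio gets -8.
- Large → Alto plays S5 (best of 0, 2, 4, 8, 9); Brio gets 0.
Brio's induced payoffs are 4, -8, 0, so Brio commits to Small. Subgame-perfect outcome: (S3, Small) with payoffs (7, 4).
For the simultaneous game, intersect best replies.
Alto's best replies: Small→S3; Medium→S2; Large→S5.
Brio's best replies: S1→Large; S2→Large; S3→Medium; S4→Medium; S5→Large.
Only (S5, Large) has each player best-responding; Nash payoffs (9, 0).
Sequential outcome (S3, Small) differs from the Nash profile (S5, Large).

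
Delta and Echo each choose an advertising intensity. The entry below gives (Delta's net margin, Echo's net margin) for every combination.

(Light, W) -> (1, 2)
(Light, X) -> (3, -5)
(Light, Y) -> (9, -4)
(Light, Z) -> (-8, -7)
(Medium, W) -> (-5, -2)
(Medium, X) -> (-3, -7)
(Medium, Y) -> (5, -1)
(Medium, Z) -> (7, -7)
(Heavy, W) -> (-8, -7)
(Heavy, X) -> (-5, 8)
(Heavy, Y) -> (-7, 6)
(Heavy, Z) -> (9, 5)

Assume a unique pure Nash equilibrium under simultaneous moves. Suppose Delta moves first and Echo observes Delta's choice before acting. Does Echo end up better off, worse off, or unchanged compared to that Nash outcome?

worse off

Solve by backward induction (Delta leads).
- Light → Echo plays W (best of 2, -5, -4, -7); Delta gets 1.
- Medium → Echo plays Y (best of -2, -7, -1, -7); Delta gets 5.
- Heavy → Echo plays X (best of -7, 8, 6, 5); Delta gets -5.
Maximizing over 1, 5, -5, Delta chooses Medium. Subgame-perfect outcome: (Medium, Y) with payoffs (5, -1).
Under simultaneous play:
Delta's best replies: W→Light; X→Light; Y→Light; Z→Heavy.
Echo's best replies: Light→W; Medium→Y; Heavy→X.
The unique mutual best reply is (Light, W), giving (1, 2).
Echo earns -1 sequentially versus 2 at the Nash outcome: worse off.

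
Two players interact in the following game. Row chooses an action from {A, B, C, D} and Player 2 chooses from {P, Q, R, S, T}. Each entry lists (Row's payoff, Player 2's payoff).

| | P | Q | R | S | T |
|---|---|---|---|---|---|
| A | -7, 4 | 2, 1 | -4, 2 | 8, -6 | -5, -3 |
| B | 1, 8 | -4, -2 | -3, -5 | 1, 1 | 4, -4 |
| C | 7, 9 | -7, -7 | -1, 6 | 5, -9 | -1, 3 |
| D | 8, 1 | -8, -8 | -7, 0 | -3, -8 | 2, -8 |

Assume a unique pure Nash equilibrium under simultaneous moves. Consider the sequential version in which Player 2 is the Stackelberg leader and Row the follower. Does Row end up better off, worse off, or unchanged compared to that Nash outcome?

Backward induction with Player 2 moving first.
- P: Row compares -7, 1, 7, 8 and picks D; Player 2 would get 1.
- Q: Row compares 2, -4, -7, -8 and picks A; Player 2 would get 1.
- R: Row compares -4, -3, -1, -7 and picks C; Player 2 would get 6.
- S: Row compares 8, 1, 5, -3 and picks A; Player 2 would get -6.
- T: Row compares -5, 4, -1, 2 and picks B; Player 2 would get -4.
Among 1, 1, 6, -6, -4, the best is 6 at R. Subgame-perfect outcome: (C, R) with payoffs (-1, 6).
Under simultaneous play:
Row's best replies: P→D; Q→A; R→C; S→A; T→B.
Player 2's best replies: A→P; B→P; C→P; D→P.
Only (D, P) has each player best-responding; Nash payoffs (8, 1).
Row earns -1 sequentially versus 8 at the Nash outcome: worse off.

worse off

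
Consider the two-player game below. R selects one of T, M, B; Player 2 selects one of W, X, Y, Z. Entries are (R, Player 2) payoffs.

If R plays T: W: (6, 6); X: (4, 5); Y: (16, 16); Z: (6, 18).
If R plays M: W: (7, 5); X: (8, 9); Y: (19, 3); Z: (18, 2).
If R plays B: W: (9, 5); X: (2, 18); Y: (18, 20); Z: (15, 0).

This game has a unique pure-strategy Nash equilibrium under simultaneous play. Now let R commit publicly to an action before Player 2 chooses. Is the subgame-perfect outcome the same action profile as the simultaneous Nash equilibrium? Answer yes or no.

Solve by backward induction (R leads).
- T: BR = Z, leader payoff 6.
- M: BR = X, leader payoff 8.
- B: BR = Y, leader payoff 18.
Maximizing over 6, 8, 18, R chooses B. Subgame-perfect outcome: (B, Y) with payoffs (18, 20).
Now find the simultaneous Nash equilibrium.
R's best replies: W→B; X→M; Y→M; Z→M.
Player 2's best replies: T→Z; M→X; B→Y.
The unique mutual best reply is (M, X), giving (8, 9).
Sequential outcome (B, Y) differs from the Nash profile (M, X).

no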